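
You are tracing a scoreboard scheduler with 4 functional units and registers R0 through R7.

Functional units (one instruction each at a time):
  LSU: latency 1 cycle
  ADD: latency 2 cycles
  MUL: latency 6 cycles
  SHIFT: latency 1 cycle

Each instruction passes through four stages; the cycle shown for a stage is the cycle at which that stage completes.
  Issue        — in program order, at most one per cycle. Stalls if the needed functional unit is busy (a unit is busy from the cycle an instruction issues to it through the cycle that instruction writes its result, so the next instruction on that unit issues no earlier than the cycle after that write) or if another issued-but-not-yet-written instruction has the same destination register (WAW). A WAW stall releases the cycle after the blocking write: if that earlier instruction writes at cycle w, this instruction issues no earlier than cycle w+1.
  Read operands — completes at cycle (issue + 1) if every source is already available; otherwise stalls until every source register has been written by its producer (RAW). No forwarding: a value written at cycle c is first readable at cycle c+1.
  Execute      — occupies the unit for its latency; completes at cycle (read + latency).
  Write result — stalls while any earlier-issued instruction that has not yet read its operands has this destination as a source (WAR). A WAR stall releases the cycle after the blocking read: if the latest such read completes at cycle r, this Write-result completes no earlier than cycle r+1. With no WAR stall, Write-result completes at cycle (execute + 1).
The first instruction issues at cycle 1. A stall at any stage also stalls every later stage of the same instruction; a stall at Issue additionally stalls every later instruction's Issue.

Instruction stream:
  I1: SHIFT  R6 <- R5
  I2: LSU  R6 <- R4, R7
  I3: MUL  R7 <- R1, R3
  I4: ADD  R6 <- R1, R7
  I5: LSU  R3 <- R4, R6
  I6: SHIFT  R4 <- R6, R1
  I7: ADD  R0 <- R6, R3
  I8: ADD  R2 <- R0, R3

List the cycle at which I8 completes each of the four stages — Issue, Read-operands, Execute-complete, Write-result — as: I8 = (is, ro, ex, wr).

I1: IS=1 RO=2 EX=3 WR=4
I2: IS=5 RO=6 EX=7 WR=8  [WAW R6: wait I1 write@4]
I3: IS=6 RO=7 EX=13 WR=14
I4: IS=9 RO=15 EX=17 WR=18  [WAW R6: wait I2 write@8; RAW R7: wait I3 write@14]
I5: IS=10 RO=19 EX=20 WR=21  [RAW R6: wait I4 write@18]
I6: IS=11 RO=19 EX=20 WR=21  [RAW R6: wait I4 write@18]
I7: IS=19 RO=22 EX=24 WR=25  [struct: ADD busy until I4 writes@18; RAW R3: wait I5 write@21]
I8: IS=26 RO=27 EX=29 WR=30  [struct: ADD busy until I7 writes@25]

I8 = (26, 27, 29, 30)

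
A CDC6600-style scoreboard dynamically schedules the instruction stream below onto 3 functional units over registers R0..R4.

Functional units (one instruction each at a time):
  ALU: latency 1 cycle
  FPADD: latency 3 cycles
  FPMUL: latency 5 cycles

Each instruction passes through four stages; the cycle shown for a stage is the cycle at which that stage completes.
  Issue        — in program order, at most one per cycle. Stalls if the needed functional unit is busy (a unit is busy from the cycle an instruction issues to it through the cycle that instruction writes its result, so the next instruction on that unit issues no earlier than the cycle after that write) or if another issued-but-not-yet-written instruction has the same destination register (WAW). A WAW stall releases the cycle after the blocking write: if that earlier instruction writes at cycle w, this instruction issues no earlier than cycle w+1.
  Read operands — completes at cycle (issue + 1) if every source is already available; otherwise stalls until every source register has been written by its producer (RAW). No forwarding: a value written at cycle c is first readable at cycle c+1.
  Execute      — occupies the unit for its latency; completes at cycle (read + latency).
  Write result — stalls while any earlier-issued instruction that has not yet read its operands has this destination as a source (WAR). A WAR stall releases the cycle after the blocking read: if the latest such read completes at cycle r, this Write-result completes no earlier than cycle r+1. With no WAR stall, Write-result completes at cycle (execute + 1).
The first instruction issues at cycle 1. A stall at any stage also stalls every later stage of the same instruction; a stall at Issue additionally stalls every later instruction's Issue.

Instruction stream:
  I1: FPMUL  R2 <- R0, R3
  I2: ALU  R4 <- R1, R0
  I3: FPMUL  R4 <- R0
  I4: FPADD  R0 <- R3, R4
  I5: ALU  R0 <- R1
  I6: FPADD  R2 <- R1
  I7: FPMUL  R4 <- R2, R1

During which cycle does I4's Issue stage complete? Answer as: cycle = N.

[1] issue I1 (FPMUL)
[2] I1 read-ops, issue I2 (ALU)
[3] I2 read-ops
[4] I2 finished on ALU
[5] I2→R4
[7] I1 finished on FPMUL
[8] I1→R2
[9] issue I3 (FPMUL)
[10] I3 read-ops, issue I4 (FPADD)
[15] I3 finished on FPMUL
[16] I3→R4
[17] I4 read-ops
[20] I4 finished on FPADD
[21] I4→R0
[22] issue I5 (ALU)
[23] I5 read-ops, issue I6 (FPADD)
[24] I5 finished on ALU, I6 read-ops, issue I7 (FPMUL)
[25] I5→R0
[27] I6 finished on FPADD
[28] I6→R2
[29] I7 read-ops
[34] I7 finished on FPMUL
[35] I7→R4

cycle = 10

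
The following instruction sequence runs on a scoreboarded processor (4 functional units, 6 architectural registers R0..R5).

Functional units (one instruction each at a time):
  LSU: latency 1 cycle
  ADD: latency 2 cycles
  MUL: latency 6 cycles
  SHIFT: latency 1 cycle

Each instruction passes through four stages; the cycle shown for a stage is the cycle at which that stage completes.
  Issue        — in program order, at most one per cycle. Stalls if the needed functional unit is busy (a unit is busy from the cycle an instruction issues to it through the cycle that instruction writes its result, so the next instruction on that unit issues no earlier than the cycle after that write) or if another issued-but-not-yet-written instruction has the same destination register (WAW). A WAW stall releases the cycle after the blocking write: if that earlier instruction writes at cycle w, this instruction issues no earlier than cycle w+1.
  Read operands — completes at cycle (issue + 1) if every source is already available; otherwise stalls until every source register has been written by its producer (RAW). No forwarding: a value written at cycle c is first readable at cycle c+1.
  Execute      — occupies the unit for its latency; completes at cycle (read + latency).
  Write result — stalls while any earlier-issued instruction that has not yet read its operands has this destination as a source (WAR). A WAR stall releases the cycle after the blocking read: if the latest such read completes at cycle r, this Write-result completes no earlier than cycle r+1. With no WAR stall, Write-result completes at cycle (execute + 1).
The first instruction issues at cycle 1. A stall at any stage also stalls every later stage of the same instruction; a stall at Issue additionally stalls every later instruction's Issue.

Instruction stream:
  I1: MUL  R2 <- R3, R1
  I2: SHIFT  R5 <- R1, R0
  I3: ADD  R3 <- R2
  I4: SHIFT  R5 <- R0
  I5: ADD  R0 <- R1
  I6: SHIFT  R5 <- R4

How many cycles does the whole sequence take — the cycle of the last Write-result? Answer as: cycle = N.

cycle = 18

cycle 1: I1→MUL
cycle 2: I1 RO | I2→SHIFT
cycle 3: I2 RO | I3→ADD
cycle 4: I2 EX
cycle 5: I2 WR R5
cycle 6: I4→SHIFT
cycle 7: I4 RO
cycle 8: I1 EX | I4 EX
cycle 9: I1 WR R2 | I4 WR R5
cycle 10: I3 RO
cycle 12: I3 EX
cycle 13: I3 WR R3
cycle 14: I5→ADD
cycle 15: I5 RO | I6→SHIFT
cycle 16: I6 RO
cycle 17: I5 EX | I6 EX
cycle 18: I5 WR R0 | I6 WR R5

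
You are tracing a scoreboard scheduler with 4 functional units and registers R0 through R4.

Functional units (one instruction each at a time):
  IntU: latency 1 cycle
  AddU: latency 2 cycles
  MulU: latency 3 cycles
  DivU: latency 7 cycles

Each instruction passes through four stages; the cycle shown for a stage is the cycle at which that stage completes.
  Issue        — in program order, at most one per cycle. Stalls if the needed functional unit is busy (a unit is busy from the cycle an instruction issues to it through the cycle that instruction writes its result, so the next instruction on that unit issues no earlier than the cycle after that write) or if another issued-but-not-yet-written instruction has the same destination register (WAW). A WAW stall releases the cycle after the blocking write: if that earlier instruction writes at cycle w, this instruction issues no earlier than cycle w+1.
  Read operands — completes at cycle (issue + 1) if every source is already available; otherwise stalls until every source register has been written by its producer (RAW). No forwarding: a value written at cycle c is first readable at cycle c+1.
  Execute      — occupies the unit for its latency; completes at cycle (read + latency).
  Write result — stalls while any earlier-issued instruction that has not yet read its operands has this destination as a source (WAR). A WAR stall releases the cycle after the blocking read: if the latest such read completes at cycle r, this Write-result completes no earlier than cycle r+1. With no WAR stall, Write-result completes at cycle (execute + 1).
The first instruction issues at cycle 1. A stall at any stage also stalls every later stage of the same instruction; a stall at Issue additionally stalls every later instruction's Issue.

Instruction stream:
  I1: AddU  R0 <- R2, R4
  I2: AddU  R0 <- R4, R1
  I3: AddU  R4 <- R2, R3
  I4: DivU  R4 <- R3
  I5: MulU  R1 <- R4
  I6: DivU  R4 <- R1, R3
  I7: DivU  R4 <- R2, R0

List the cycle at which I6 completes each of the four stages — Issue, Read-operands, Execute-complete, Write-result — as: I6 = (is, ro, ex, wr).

I1: IS=1 RO=2 EX=4 WR=5
I2: IS=6 RO=7 EX=9 WR=10  [struct: AddU busy until I1 writes@5]
I3: IS=11 RO=12 EX=14 WR=15  [struct: AddU busy until I2 writes@10]
I4: IS=16 RO=17 EX=24 WR=25  [WAW R4: wait I3 write@15]
I5: IS=17 RO=26 EX=29 WR=30  [RAW R4: wait I4 write@25]
I6: IS=26 RO=31 EX=38 WR=39  [struct: DivU busy until I4 writes@25; RAW R1: wait I5 write@30]
I7: IS=40 RO=41 EX=48 WR=49  [struct: DivU busy until I6 writes@39]

I6 = (26, 31, 38, 39)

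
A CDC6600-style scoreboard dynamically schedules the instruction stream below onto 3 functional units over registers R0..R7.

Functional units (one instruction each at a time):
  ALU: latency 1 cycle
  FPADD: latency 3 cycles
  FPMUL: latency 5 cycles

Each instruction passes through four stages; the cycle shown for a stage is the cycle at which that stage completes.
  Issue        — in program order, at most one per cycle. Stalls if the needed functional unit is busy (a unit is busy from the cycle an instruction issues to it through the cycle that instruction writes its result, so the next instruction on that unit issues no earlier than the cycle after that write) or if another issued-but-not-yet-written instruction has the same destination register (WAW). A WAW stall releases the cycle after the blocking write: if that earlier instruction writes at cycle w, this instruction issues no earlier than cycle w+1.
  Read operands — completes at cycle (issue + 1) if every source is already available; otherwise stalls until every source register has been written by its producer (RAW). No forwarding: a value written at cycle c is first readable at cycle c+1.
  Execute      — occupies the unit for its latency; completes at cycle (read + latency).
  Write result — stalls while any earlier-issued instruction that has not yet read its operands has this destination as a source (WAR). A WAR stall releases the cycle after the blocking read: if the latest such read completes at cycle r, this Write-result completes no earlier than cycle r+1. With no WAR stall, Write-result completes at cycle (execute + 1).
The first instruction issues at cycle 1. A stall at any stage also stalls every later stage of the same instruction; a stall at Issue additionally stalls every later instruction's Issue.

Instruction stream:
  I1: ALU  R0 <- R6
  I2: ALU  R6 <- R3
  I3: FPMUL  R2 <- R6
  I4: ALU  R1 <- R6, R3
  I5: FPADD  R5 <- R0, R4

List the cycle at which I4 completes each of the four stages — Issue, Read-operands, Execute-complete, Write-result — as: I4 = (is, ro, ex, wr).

I4 = (9, 10, 11, 12)

  I1 | 1 | 2 | 3 | 4
  I2 | 5 | 6 | 7 | 8   struct: ALU busy until I1 writes@4
  I3 | 6 | 9 | 14 | 15   RAW R6: wait I2 write@8
  I4 | 9 | 10 | 11 | 12   struct: ALU busy until I2 writes@8
  I5 | 10 | 11 | 14 | 15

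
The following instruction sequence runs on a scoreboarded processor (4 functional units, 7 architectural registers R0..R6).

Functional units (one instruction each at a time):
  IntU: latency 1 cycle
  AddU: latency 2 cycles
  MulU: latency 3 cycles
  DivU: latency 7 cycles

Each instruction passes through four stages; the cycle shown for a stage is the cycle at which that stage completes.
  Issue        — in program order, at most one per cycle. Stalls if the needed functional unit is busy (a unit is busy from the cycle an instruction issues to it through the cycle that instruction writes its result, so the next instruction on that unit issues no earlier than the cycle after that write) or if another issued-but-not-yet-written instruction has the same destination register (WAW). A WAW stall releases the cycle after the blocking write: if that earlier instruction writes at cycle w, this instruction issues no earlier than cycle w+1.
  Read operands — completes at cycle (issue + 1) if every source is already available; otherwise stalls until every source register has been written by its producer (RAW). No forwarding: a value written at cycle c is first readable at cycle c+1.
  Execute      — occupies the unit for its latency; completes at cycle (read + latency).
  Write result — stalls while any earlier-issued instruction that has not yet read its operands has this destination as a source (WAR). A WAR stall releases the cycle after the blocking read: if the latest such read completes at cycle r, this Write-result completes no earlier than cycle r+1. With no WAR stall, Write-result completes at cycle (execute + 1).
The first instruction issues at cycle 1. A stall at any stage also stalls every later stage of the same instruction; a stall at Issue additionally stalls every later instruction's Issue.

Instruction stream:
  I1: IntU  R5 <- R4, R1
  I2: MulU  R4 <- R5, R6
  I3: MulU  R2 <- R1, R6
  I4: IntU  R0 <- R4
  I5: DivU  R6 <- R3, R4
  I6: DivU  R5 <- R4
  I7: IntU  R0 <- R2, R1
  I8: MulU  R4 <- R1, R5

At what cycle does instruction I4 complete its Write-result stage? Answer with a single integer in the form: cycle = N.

cycle = 14

[I1] 1/2/3/4
[I2] 2/5/8/9  (RAW R5: wait I1 write@4)
[I3] 10/11/14/15  (struct: MulU busy until I2 writes@9)
[I4] 11/12/13/14
[I5] 12/13/20/21
[I6] 22/23/30/31  (struct: DivU busy until I5 writes@21)
[I7] 23/24/25/26
[I8] 24/32/35/36  (RAW R5: wait I6 write@31)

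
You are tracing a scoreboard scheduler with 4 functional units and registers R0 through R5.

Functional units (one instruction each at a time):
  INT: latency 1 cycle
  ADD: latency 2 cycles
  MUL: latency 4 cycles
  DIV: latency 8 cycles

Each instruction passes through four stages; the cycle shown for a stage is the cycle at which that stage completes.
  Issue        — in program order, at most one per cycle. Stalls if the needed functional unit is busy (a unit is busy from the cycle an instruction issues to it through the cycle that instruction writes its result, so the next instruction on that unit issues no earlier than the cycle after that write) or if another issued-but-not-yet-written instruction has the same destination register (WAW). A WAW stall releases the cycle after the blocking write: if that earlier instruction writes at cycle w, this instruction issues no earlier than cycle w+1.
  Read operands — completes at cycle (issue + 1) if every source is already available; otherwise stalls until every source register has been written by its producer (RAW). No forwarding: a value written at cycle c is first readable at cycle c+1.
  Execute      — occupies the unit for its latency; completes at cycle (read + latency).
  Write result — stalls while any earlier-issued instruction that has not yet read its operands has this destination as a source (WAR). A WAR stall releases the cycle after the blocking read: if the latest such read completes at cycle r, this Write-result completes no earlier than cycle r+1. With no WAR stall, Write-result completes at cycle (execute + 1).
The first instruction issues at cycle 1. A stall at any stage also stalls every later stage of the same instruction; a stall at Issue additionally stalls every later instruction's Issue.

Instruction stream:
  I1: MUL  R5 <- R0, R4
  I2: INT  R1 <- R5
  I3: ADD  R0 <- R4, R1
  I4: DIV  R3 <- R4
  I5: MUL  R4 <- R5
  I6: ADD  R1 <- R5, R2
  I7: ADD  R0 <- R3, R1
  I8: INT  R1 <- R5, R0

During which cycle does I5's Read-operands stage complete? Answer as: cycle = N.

cycle = 9

t=1  I1 issues→MUL
t=2  I1 reads | I2 issues→INT
t=3  I3 issues→ADD
t=4  I4 issues→DIV
t=5  I4 reads
t=6  I1 exec-done
t=7  I1 writes R5
t=8  I2 reads | I5 issues→MUL
t=9  I2 exec-done | I5 reads
t=10  I2 writes R1
t=11  I3 reads
t=13  I3 exec-done | I4 exec-done | I5 exec-done
t=14  I3 writes R0 | I4 writes R3 | I5 writes R4
t=15  I6 issues→ADD
t=16  I6 reads
t=18  I6 exec-done
t=19  I6 writes R1
t=20  I7 issues→ADD
t=21  I7 reads | I8 issues→INT
t=23  I7 exec-done
t=24  I7 writes R0
t=25  I8 reads
t=26  I8 exec-done
t=27  I8 writes R1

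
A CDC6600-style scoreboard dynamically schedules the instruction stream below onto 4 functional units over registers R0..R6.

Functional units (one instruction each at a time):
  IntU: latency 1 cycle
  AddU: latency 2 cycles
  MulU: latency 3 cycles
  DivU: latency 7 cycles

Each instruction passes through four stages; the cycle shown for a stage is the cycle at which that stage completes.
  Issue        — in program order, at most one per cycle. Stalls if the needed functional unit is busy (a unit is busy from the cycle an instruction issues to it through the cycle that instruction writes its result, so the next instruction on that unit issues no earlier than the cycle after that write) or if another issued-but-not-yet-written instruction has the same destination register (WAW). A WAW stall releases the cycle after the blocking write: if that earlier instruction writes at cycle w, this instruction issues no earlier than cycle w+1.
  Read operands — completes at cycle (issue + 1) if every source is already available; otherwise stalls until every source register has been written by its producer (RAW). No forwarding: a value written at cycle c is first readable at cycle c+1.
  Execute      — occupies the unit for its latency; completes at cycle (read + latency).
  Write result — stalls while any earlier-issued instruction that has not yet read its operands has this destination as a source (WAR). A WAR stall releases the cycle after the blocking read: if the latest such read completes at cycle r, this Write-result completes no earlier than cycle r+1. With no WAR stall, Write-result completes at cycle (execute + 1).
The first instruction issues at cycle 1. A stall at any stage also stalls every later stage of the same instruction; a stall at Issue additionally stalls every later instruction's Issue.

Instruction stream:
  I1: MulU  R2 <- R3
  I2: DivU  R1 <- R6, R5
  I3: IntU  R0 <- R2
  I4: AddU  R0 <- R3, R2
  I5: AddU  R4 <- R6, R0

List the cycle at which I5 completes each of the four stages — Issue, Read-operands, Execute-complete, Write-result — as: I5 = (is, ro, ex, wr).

I5 = (15, 16, 18, 19)

c1: I1 issues→MulU
c2: I1 reads, I2 issues→DivU
c3: I2 reads, I3 issues→IntU
c5: I1 exec-done
c6: I1 writes R2
c7: I3 reads
c8: I3 exec-done
c9: I3 writes R0
c10: I2 exec-done, I4 issues→AddU
c11: I2 writes R1, I4 reads
c13: I4 exec-done
c14: I4 writes R0
c15: I5 issues→AddU
c16: I5 reads
c18: I5 exec-done
c19: I5 writes R4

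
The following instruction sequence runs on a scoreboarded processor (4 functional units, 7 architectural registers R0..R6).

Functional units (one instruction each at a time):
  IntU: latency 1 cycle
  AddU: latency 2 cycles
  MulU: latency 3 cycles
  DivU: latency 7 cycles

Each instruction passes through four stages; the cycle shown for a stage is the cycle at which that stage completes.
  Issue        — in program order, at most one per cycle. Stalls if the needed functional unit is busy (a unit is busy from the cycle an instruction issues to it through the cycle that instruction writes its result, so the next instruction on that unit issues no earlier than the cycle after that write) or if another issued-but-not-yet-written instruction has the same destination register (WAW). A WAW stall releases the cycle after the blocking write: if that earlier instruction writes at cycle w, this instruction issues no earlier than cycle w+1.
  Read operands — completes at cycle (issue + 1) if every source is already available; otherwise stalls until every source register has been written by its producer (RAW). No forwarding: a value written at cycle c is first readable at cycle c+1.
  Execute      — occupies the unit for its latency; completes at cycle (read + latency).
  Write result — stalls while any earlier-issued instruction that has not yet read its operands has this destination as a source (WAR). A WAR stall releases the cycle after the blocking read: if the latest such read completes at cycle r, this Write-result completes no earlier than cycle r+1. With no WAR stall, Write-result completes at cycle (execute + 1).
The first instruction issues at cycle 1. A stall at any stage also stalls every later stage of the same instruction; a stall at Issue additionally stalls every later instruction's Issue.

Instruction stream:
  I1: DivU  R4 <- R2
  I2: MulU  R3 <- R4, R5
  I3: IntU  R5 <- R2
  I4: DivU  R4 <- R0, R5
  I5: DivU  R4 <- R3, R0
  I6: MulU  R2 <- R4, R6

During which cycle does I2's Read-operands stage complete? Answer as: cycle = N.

cycle = 11

t=1  issue I1 (DivU)
t=2  I1 read-ops, issue I2 (MulU)
t=3  issue I3 (IntU)
t=4  I3 read-ops
t=5  I3 finished on IntU
t=9  I1 finished on DivU
t=10  I1→R4
t=11  I2 read-ops, issue I4 (DivU)
t=12  I3→R5
t=13  I4 read-ops
t=14  I2 finished on MulU
t=15  I2→R3
t=20  I4 finished on DivU
t=21  I4→R4
t=22  issue I5 (DivU)
t=23  I5 read-ops, issue I6 (MulU)
t=30  I5 finished on DivU
t=31  I5→R4
t=32  I6 read-ops
t=35  I6 finished on MulU
t=36  I6→R2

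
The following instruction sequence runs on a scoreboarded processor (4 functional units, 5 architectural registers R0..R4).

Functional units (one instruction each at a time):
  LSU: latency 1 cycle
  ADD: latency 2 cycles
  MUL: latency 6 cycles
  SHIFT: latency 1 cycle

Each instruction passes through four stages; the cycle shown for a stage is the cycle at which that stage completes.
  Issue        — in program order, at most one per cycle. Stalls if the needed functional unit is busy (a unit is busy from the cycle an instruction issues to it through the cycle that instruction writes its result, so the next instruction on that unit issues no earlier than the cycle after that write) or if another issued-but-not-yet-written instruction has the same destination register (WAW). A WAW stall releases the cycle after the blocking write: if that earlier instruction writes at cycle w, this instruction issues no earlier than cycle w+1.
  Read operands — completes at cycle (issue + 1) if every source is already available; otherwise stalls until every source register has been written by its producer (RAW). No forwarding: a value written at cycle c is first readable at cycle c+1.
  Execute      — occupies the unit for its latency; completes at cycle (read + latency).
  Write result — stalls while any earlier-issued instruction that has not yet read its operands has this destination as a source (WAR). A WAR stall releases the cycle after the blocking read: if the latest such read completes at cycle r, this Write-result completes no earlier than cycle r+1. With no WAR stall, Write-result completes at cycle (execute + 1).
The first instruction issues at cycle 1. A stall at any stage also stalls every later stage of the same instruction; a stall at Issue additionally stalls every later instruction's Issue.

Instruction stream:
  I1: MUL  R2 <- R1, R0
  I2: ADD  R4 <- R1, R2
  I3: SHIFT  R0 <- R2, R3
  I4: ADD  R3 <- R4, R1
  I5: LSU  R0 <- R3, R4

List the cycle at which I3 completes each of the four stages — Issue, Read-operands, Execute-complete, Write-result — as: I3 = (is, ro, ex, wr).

t=1  issue I1 (MUL)
t=2  I1 read-ops; issue I2 (ADD)
t=3  issue I3 (SHIFT)
t=8  I1 finished on MUL
t=9  I1→R2
t=10  I2 read-ops; I3 read-ops
t=11  I3 finished on SHIFT
t=12  I2 finished on ADD; I3→R0
t=13  I2→R4
t=14  issue I4 (ADD)
t=15  I4 read-ops; issue I5 (LSU)
t=17  I4 finished on ADD
t=18  I4→R3
t=19  I5 read-ops
t=20  I5 finished on LSU
t=21  I5→R0

I3 = (3, 10, 11, 12)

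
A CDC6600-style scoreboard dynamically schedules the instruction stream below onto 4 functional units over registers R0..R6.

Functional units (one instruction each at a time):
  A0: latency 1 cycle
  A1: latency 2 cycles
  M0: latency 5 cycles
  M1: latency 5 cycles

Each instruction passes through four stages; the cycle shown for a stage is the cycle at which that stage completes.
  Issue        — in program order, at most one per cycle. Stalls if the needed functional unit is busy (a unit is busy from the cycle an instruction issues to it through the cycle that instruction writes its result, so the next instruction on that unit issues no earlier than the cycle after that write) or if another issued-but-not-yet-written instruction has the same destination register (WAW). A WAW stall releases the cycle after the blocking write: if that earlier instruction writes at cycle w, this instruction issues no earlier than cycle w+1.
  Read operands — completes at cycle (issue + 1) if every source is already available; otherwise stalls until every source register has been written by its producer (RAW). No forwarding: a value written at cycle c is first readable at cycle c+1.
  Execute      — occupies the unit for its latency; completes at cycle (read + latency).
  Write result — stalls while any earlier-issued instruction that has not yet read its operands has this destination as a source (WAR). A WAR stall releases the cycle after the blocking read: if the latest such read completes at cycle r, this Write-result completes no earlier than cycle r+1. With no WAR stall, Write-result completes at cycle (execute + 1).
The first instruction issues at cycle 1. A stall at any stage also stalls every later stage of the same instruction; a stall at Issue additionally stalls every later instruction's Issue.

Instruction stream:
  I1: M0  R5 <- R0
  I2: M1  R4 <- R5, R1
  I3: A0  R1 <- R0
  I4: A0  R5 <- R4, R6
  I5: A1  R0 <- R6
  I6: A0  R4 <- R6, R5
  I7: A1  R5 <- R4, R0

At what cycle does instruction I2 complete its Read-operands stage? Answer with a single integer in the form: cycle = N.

cycle = 9

[I1] 1/2/7/8
[I2] 2/9/14/15  (RAW R5: wait I1 write@8)
[I3] 3/4/5/10  (WAR R1: wait I2 read@9)
[I4] 11/16/17/18  (struct: A0 busy until I3 writes@10; RAW R4: wait I2 write@15)
[I5] 12/13/15/16
[I6] 19/20/21/22  (struct: A0 busy until I4 writes@18)
[I7] 20/23/25/26  (RAW R4: wait I6 write@22)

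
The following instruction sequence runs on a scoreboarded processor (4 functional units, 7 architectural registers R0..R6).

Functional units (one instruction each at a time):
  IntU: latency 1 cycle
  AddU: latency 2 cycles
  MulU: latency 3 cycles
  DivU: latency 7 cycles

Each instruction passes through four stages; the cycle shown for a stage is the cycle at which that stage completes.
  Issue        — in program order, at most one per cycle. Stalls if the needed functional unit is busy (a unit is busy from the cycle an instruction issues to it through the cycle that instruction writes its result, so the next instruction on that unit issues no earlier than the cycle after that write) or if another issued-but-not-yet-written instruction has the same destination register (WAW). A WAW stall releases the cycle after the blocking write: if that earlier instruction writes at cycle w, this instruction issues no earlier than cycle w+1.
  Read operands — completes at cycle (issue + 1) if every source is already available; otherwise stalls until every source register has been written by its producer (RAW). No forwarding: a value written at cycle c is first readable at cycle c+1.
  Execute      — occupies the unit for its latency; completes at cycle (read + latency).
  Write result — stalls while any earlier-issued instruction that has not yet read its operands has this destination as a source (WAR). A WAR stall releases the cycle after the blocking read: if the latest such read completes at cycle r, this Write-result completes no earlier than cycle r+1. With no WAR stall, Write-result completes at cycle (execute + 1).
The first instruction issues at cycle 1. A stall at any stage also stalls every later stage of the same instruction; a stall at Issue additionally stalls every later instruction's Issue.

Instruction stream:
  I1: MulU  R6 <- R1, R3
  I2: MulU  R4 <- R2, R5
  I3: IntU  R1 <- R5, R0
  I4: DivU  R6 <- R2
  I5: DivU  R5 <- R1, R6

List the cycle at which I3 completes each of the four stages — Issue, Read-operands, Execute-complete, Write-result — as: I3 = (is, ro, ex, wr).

I3 = (8, 9, 10, 11)

[I1] 1/2/5/6
[I2] 7/8/11/12  (struct: MulU busy until I1 writes@6)
[I3] 8/9/10/11
[I4] 9/10/17/18
[I5] 19/20/27/28  (struct: DivU busy until I4 writes@18)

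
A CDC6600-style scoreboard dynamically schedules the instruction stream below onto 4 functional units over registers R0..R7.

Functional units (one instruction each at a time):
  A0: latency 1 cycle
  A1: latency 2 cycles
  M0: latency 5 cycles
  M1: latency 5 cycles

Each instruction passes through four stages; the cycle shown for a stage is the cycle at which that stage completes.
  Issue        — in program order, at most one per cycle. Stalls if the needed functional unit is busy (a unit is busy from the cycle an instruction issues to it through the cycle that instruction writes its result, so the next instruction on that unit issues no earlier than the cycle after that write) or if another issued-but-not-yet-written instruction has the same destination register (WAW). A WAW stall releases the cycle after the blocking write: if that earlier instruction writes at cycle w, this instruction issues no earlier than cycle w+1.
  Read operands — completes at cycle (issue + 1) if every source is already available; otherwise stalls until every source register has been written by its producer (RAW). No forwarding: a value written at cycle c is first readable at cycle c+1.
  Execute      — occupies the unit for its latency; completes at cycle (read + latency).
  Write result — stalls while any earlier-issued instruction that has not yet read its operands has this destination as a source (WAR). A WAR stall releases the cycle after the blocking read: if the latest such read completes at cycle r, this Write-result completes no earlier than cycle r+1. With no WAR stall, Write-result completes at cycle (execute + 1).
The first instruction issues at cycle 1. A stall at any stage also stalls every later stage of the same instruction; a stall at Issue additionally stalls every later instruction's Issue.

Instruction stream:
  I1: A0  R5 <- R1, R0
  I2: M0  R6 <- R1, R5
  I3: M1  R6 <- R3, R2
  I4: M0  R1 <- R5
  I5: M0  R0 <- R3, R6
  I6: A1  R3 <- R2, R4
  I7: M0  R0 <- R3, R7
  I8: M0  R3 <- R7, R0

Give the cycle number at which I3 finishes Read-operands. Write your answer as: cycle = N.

t=1  I1 dispatched to A0
t=2  I1 operands ready · I2 dispatched to M0
t=3  I1 complete
t=4  R5←I1
t=5  I2 operands ready
t=10  I2 complete
t=11  R6←I2
t=12  I3 dispatched to M1
t=13  I3 operands ready · I4 dispatched to M0
t=14  I4 operands ready
t=18  I3 complete
t=19  R6←I3 · I4 complete
t=20  R1←I4
t=21  I5 dispatched to M0
t=22  I5 operands ready · I6 dispatched to A1
t=23  I6 operands ready
t=25  I6 complete
t=26  R3←I6
t=27  I5 complete
t=28  R0←I5
t=29  I7 dispatched to M0
t=30  I7 operands ready
t=35  I7 complete
t=36  R0←I7
t=37  I8 dispatched to M0
t=38  I8 operands ready
t=43  I8 complete
t=44  R3←I8

cycle = 13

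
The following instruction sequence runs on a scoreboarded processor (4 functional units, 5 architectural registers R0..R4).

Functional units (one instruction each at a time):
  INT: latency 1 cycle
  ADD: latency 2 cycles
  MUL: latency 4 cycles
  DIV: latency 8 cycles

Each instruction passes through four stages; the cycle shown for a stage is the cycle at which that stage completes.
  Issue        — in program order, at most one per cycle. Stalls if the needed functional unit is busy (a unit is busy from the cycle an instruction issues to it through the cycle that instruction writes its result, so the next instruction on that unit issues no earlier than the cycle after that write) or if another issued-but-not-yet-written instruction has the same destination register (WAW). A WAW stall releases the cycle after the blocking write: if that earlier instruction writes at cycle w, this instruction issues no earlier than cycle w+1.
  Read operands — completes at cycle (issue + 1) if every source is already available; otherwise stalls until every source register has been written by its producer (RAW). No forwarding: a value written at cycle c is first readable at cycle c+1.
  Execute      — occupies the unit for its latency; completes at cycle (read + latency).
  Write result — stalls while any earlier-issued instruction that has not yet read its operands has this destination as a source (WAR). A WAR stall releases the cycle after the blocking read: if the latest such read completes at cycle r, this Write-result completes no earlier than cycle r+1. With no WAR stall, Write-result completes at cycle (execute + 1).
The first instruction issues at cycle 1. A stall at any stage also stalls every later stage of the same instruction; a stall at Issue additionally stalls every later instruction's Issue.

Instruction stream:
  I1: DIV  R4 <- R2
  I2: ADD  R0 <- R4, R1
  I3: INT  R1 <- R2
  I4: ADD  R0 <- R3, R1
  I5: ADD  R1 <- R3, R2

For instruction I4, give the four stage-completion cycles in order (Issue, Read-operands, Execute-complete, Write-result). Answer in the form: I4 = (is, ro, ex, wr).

I4 = (16, 17, 19, 20)

cycle 1: I1 issues→DIV
cycle 2: I1 reads, I2 issues→ADD
cycle 3: I3 issues→INT
cycle 4: I3 reads
cycle 5: I3 exec-done
cycle 10: I1 exec-done
cycle 11: I1 writes R4
cycle 12: I2 reads
cycle 13: I3 writes R1
cycle 14: I2 exec-done
cycle 15: I2 writes R0
cycle 16: I4 issues→ADD
cycle 17: I4 reads
cycle 19: I4 exec-done
cycle 20: I4 writes R0
cycle 21: I5 issues→ADD
cycle 22: I5 reads
cycle 24: I5 exec-done
cycle 25: I5 writes R1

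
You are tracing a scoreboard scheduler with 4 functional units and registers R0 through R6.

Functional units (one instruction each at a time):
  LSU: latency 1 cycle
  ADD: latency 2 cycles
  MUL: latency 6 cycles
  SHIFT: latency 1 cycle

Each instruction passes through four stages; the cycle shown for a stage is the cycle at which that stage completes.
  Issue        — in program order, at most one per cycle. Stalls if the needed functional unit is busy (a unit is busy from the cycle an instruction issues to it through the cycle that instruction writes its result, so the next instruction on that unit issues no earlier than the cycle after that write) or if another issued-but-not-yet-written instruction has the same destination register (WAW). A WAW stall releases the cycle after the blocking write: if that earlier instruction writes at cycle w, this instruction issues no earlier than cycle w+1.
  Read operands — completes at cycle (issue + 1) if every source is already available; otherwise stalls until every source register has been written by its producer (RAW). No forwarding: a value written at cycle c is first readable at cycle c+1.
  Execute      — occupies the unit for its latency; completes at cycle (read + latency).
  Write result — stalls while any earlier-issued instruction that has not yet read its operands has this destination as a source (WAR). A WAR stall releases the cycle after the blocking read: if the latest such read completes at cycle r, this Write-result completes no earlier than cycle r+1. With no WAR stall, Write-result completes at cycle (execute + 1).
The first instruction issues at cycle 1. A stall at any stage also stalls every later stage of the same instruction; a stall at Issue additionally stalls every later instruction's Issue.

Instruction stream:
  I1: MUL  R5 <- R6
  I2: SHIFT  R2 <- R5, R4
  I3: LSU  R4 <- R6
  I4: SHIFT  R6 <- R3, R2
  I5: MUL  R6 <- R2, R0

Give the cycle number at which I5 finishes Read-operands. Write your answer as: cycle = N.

cycle = 18

1) issue 1, read 2, done 8, write 9
2) issue 2, read 10, done 11, write 12  <RAW R5: wait I1 write@9>
3) issue 3, read 4, done 5, write 11  <WAR R4: wait I2 read@10>
4) issue 13, read 14, done 15, write 16  <struct: SHIFT busy until I2 writes@12>
5) issue 17, read 18, done 24, write 25  <WAW R6: wait I4 write@16>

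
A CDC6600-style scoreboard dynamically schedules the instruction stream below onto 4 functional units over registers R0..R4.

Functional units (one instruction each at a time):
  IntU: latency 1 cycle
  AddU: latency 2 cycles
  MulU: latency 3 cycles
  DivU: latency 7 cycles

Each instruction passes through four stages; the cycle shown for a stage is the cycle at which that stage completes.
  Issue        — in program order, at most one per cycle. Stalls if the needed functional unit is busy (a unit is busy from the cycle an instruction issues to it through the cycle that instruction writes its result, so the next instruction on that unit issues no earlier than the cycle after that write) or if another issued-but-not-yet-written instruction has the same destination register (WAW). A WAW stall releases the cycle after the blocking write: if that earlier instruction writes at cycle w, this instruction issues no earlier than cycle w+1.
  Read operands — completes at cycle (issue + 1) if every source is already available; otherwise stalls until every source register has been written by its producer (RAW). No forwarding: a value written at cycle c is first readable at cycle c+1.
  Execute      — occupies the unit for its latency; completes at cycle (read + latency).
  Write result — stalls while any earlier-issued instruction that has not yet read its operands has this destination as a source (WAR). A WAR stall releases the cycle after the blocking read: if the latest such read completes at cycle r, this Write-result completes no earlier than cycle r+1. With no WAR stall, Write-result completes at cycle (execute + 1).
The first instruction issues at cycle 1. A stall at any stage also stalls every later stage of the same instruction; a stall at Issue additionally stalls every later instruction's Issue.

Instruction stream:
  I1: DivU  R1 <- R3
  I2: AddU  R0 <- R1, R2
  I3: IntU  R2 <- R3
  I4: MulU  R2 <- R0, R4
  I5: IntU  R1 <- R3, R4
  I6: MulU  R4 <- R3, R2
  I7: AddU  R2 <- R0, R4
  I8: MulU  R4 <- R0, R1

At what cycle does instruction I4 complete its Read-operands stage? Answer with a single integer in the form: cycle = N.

cycle = 15

I1 -> (1, 2, 9, 10)
I2 -> (2, 11, 13, 14)  // RAW R1: wait I1 write@10
I3 -> (3, 4, 5, 12)  // WAR R2: wait I2 read@11
I4 -> (13, 15, 18, 19)  // WAW R2: wait I3 write@12, RAW R0: wait I2 write@14
I5 -> (14, 15, 16, 17)
I6 -> (20, 21, 24, 25)  // struct: MulU busy until I4 writes@19
I7 -> (21, 26, 28, 29)  // RAW R4: wait I6 write@25
I8 -> (26, 27, 30, 31)  // struct: MulU busy until I6 writes@25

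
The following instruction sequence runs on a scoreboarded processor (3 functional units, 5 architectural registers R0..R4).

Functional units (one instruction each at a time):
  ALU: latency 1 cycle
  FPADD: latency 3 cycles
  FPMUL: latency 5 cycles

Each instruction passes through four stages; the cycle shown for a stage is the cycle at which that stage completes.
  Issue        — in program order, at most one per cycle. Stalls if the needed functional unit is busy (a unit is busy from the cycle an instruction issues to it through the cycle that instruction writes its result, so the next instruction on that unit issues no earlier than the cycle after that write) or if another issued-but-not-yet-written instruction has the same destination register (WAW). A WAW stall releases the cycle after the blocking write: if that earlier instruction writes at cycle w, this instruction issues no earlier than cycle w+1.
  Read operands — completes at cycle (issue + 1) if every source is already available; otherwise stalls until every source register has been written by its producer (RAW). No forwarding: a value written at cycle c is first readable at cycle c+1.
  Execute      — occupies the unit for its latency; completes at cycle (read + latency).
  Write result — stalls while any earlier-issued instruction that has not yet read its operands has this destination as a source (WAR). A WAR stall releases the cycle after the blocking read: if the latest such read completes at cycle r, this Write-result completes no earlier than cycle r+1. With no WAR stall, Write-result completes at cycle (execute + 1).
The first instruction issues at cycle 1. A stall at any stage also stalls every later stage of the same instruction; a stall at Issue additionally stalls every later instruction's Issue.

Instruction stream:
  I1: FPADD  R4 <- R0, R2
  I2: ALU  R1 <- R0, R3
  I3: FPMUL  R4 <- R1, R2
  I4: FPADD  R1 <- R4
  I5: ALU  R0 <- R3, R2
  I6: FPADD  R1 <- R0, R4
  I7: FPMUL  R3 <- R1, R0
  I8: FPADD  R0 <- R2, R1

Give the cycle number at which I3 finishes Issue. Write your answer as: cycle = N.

cycle = 7

c1: I1→FPADD
c2: I1 RO; I2→ALU
c3: I2 RO
c4: I2 EX
c5: I1 EX; I2 WR R1
c6: I1 WR R4
c7: I3→FPMUL
c8: I3 RO; I4→FPADD
c9: I5→ALU
c10: I5 RO
c11: I5 EX
c12: I5 WR R0
c13: I3 EX
c14: I3 WR R4
c15: I4 RO
c18: I4 EX
c19: I4 WR R1
c20: I6→FPADD
c21: I6 RO; I7→FPMUL
c24: I6 EX
c25: I6 WR R1
c26: I7 RO; I8→FPADD
c27: I8 RO
c30: I8 EX
c31: I7 EX; I8 WR R0
c32: I7 WR R3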